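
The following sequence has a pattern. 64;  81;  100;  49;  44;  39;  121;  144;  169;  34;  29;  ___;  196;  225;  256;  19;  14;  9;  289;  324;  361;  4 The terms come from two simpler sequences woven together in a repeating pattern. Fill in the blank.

24

Positions follow the repeating pattern AAABBB; grouping by letter gives 2 tracks.
Stream A: 64, 81, 100, 121, 144, 169, 196, 225, 256, 289, 324, 361. The squares 8², 9², 10², ….
Stream B: 49, 44, 39, 34, 29, ?, 19, 14, 9, 4. Linear: a_n = 54 − 5·n.
So the missing entry in stream B is 24.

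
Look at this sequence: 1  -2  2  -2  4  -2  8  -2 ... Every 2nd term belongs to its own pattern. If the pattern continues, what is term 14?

-2

The terms cycle through 2 interleaved subsequences.
Stream A is 1, 2, 4, 8, which is a geometric progression (common ratio 2).
Stream B is -2, -2, -2, -2, which is constant -2.
Position 14 → stream B, term 7 = -2.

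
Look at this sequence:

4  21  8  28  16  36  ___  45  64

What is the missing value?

32

Odd-indexed and even-indexed terms follow separate rules.
Stream A = 4, 8, 16, ?, 64: geometric, ×2 each step.
Stream B = 21, 28, 36, 45: the triangular numbers T_6, T_7, ….
Filling stream A at index 4 by its rule yields 32.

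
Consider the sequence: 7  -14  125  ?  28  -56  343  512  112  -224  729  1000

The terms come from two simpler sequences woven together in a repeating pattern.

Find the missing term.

216

The slot pattern repeats as AABB (period 4), so there are 2 interleaved tracks.
Track A: 7, -14, 28, -56, 112, -224 (geometric with ratio -2).
Track B: 125, ?, 343, 512, 729, 1000 (perfect cubes starting at 5³).
Track B's pattern makes the blank 216.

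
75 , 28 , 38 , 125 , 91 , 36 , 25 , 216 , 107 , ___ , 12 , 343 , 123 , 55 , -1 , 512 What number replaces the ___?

45

Read the sequence 4 terms at a time; column i is its own pattern.
Track A: 75, 91, 107, 123 (adding 16 each time).
Track B: 28, 36, ?, 55 (triangular numbers n(n+1)/2 for n = 7, 8, …).
Track C: 38, 25, 12, -1 (linear: a_n = 51 − 13·n).
Track D: 125, 216, 343, 512 (the cubes 5³, 6³, 7³, …).
Track B's pattern makes the blank 45.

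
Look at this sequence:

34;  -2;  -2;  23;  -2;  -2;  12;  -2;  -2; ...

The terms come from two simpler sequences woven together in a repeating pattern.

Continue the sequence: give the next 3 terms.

Reading positions in blocks of 3 reveals the pattern ABB — 2 tracks woven together.
Track A: 34, 23, 12 (linear: a_n = 45 − 11·n).
Track B: -2, -2, -2, -2, -2, -2 (constant -2).
The 10th slot belongs to track A; its 4th term is 1.
The 11th slot belongs to track B; its 7th term is -2.
Term 12 comes from track B (its 8th entry): -2.

1, -2, -2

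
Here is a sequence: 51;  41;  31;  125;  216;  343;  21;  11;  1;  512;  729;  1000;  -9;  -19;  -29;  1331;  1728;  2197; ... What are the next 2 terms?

-39, -49

The slot pattern repeats as AAABBB (period 6), so there are 2 interleaved tracks.
Track A: 51, 41, 31, 21, 11, 1, -9, -19, -29. Arithmetic, step −10.
Track B: 125, 216, 343, 512, 729, 1000, 1331, 1728, 2197. Consecutive cubes n³ from n = 5.
The 19th slot belongs to track A; its 10th term is -39.
Position 20 → track A, term 11 = -49.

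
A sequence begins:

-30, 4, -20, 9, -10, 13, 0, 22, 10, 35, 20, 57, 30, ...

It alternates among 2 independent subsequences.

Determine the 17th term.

50

Taking every 2nd term gives 2 separate tracks.
Track A: -30, -20, -10, 0, 10, 20, 30 — arithmetic with common difference +10.
Track B: 4, 9, 13, 22, 35, 57 — Fibonacci-style (each term is the sum of the two before it).
The 17th slot belongs to track A; its 9th term is 50.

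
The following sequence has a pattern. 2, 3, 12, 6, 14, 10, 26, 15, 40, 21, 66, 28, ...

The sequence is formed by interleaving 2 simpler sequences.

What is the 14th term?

36

Split by position mod 2 into 2 tracks.
Track A: 2, 12, 14, 26, 40, 66 — each term equals the sum of the previous two.
Track B: 3, 6, 10, 15, 21, 28 — the triangular numbers T_2, T_3, ….
Position 14 → track B, term 7 = 36.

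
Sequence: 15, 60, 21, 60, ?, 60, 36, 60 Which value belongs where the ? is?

Positions 1, 3, 5, … form one subsequence and positions 2, 4, 6, … form another.
Stream A is 15, 21, ?, 36, which is triangular numbers starting at T_5.
Stream B is 60, 60, 60, 60, which is always 60.
Filling stream A at index 3 by its rule yields 28.

28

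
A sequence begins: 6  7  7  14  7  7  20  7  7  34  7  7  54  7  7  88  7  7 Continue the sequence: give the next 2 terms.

The slot pattern repeats as ABB (period 3), so there are 2 interleaved tracks.
Subsequence A: 6, 14, 20, 34, 54, 88 (each term equals the sum of the previous two).
Subsequence B: 7, 7, 7, 7, 7, 7, 7, 7, 7, 7, 7, 7 (the constant sequence 7).
Position 19 falls in subsequence A as its term 7, giving 142.
Position 20 → subsequence B, term 13 = 7.

142, 7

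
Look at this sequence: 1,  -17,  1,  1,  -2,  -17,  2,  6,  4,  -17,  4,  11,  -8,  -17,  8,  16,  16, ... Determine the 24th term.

The terms cycle through 4 interleaved subsequences.
Track A is 1, -2, 4, -8, 16, which is a geometric progression (common ratio -2).
Track B is -17, -17, -17, -17, which is constant -17.
Track C is 1, 2, 4, 8, which is powers 2^0, 2^1, 2^2, ….
Track D is 1, 6, 11, 16, which is arithmetic with common difference +5.
Position 24 falls in track D as its term 6, giving 26.

26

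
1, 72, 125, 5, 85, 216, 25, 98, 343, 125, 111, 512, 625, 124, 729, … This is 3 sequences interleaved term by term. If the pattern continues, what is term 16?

3125

Taking every 3rd term gives 3 separate tracks.
Track A: 1, 5, 25, 125, 625. Geometric with ratio 5.
Track B: 72, 85, 98, 111, 124. Arithmetic with common difference +13.
Track C: 125, 216, 343, 512, 729. The cubes 5³, 6³, 7³, ….
Position 16 → track A, term 6 = 3125.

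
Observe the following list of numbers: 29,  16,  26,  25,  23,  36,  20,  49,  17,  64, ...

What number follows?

Positions 1, 3, 5, … form one subsequence and positions 2, 4, 6, … form another.
Track A = 29, 26, 23, 20, 17: linear: a_n = 32 − 3·n.
Track B = 16, 25, 36, 49, 64: consecutive squares n² from n = 4.
Position 11 → track A, term 6 = 14.

14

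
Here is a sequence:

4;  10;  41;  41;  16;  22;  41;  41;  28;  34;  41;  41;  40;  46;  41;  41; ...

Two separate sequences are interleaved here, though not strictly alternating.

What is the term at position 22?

70

Positions follow the repeating pattern AABB; grouping by letter gives 2 tracks.
Track A = 4, 10, 16, 22, 28, 34, 40, 46: arithmetic, step +6.
Track B = 41, 41, 41, 41, 41, 41, 41, 41: the constant sequence 41.
Position 22 → track A, term 12 = 70.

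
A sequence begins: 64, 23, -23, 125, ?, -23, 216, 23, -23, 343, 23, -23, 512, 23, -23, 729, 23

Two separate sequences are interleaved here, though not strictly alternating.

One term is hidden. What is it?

23

Positions follow the repeating pattern ABB; grouping by letter gives 2 tracks.
Track A = 64, 125, 216, 343, 512, 729: the cubes 4³, 5³, 6³, ….
Track B = 23, -23, ?, -23, 23, -23, 23, -23, 23, -23, 23: oscillating between 23 and -23.
The gap is track B's term 3; the rule gives 23.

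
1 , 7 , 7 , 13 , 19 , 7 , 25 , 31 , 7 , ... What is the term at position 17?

Reading positions in blocks of 3 reveals the pattern AAB — 2 tracks woven together.
Stream A: 1, 7, 13, 19, 25, 31 — arithmetic, step +6.
Stream B: 7, 7, 7 — the constant sequence 7.
Term 17 comes from stream A (its 12th entry): 67.

67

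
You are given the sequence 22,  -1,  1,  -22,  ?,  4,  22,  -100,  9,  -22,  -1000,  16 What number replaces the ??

Taking every 3rd term gives 3 separate tracks.
Track A: 22, -22, 22, -22 (the oscillation 22·(−1)^(n+1)).
Track B: -1, ?, -100, -1000 (a geometric progression (common ratio 10)).
Track C: 1, 4, 9, 16 (the squares 1², 2², 3², …).
The gap is track B's term 2; the rule gives -10.

-10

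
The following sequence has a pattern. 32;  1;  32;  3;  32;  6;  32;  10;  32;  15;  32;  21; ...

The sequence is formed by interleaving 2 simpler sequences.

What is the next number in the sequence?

32

Positions 1, 3, 5, … form one subsequence and positions 2, 4, 6, … form another.
Stream A: 32, 32, 32, 32, 32, 32 (always 32).
Stream B: 1, 3, 6, 10, 15, 21 (the triangular numbers T_1, T_2, …).
The 13th slot belongs to stream A; its 7th term is 32.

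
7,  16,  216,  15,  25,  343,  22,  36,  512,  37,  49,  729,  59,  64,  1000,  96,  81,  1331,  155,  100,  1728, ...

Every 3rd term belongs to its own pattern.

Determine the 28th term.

657

Split by position mod 3 into 3 tracks.
Track A: 7, 15, 22, 37, 59, 96, 155 (Fibonacci-style (each term is the sum of the two before it)).
Track B: 16, 25, 36, 49, 64, 81, 100 (perfect squares starting at 4²).
Track C: 216, 343, 512, 729, 1000, 1331, 1728 (consecutive cubes n³ from n = 6).
Position 28 → track A, term 10 = 657.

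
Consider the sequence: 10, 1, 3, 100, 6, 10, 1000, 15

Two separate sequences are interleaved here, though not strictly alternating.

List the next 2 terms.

21, 10000

Positions follow the repeating pattern ABB; grouping by letter gives 2 tracks.
Track A: 10, 100, 1000. Geometric with ratio 10.
Track B: 1, 3, 6, 10, 15. Triangular numbers starting at T_1.
Position 9 → track B, term 6 = 21.
Position 10 → track A, term 4 = 10000.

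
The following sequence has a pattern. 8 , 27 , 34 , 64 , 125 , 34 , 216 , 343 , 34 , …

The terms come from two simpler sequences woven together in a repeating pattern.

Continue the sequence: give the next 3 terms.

512, 729, 34

Positions follow the repeating pattern AAB; grouping by letter gives 2 tracks.
Track A: 8, 27, 64, 125, 216, 343 (consecutive cubes n³ from n = 2).
Track B: 34, 34, 34 (the constant sequence 34).
The 10th slot belongs to track A; its 7th term is 512.
The 11th slot belongs to track A; its 8th term is 729.
Position 12 falls in track B as its term 4, giving 34.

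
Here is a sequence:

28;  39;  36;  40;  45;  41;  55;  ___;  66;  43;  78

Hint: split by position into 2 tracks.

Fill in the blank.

Odd-indexed and even-indexed terms follow separate rules.
Stream A: 28, 36, 45, 55, 66, 78 (the triangular numbers T_7, T_8, …).
Stream B: 39, 40, 41, ?, 43 (adding 1 each time).
The gap is stream B's term 4; the rule gives 42.

42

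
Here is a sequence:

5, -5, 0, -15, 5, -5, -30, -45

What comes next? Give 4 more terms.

5, -5, -60, -75

Reading positions in blocks of 4 reveals the pattern AABB — 2 tracks woven together.
Stream A: 5, -5, 5, -5. Oscillating between 5 and -5.
Stream B: 0, -15, -30, -45. Subtracting 15 each time.
Term 9 comes from stream A (its 5th entry): 5.
Term 10 comes from stream A (its 6th entry): -5.
Position 11 → stream B, term 5 = -60.
Term 12 comes from stream B (its 6th entry): -75.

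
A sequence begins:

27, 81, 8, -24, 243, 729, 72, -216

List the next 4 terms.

Reading positions in blocks of 4 reveals the pattern AABB — 2 tracks woven together.
Track A = 27, 81, 243, 729: successive powers of 3.
Track B = 8, -24, 72, -216: geometric with ratio -3.
The 9th slot belongs to track A; its 5th term is 2187.
Term 10 comes from track A (its 6th entry): 6561.
Term 11 comes from track B (its 5th entry): 648.
Term 12 comes from track B (its 6th entry): -1944.

2187, 6561, 648, -1944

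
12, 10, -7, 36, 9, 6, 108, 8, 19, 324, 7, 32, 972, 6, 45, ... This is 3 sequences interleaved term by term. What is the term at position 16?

Read the sequence 3 terms at a time; column i is its own pattern.
Track A = 12, 36, 108, 324, 972: geometric with ratio 3.
Track B = 10, 9, 8, 7, 6: linear: a_n = 11 − n.
Track C = -7, 6, 19, 32, 45: linear: a_n = -20 + 13·n.
Term 16 comes from track A (its 6th entry): 2916.

2916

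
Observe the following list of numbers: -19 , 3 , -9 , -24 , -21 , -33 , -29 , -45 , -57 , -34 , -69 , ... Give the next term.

-81

Reading positions in blocks of 3 reveals the pattern ABB — 2 tracks woven together.
Stream A is -19, -24, -29, -34, which is arithmetic with common difference −5.
Stream B is 3, -9, -21, -33, -45, -57, -69, which is arithmetic, step −12.
The 12th slot belongs to stream B; its 8th term is -81.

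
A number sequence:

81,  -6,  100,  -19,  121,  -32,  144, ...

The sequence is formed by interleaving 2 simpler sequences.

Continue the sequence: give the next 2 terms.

-45, 169

The terms cycle through 2 interleaved subsequences.
Track A = 81, 100, 121, 144: the squares 9², 10², 11², ….
Track B = -6, -19, -32: arithmetic with common difference −13.
Position 8 falls in track B as its term 4, giving -45.
Position 9 → track A, term 5 = 169.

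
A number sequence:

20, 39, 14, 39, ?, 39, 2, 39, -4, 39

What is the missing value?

8

Positions 1, 3, 5, … form one subsequence and positions 2, 4, 6, … form another.
Track A: 20, 14, ?, 2, -4 (linear: a_n = 26 − 6·n).
Track B: 39, 39, 39, 39, 39 (the constant sequence 39).
The gap is track A's term 3; the rule gives 8.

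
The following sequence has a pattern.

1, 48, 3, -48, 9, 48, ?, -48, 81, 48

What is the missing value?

Split by position mod 2 into 2 tracks.
Track A: 1, 3, 9, ?, 81 (powers of 3).
Track B: 48, -48, 48, -48, 48 (alternating ±48).
The gap is track A's term 4; the rule gives 27.

27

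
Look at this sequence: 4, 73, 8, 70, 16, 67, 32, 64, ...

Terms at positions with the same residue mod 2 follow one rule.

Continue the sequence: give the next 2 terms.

64, 61

Split by position mod 2 into 2 tracks.
Subsequence A = 4, 8, 16, 32: powers 2^2, 2^3, 2^4, ….
Subsequence B = 73, 70, 67, 64: arithmetic, step −3.
Position 9 → subsequence A, term 5 = 64.
The 10th slot belongs to subsequence B; its 5th term is 61.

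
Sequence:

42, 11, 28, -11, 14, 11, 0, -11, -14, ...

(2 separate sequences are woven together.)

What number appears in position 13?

-42

Positions 1, 3, 5, … form one subsequence and positions 2, 4, 6, … form another.
Subsequence A = 42, 28, 14, 0, -14: arithmetic, step −14.
Subsequence B = 11, -11, 11, -11: alternating ±11.
Position 13 → subsequence A, term 7 = -42.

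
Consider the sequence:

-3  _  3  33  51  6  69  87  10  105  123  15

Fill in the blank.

15

The slot pattern repeats as AAB (period 3), so there are 2 interleaved tracks.
Track A is -3, ?, 33, 51, 69, 87, 105, 123, which is adding 18 each time.
Track B is 3, 6, 10, 15, which is triangular numbers starting at T_2.
Filling track A at index 2 by its rule yields 15.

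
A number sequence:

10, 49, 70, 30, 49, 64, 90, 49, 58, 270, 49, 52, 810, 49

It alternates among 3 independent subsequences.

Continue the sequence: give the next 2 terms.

46, 2430

Read the sequence 3 terms at a time; column i is its own pattern.
Stream A: 10, 30, 90, 270, 810 — geometric with ratio 3.
Stream B: 49, 49, 49, 49, 49 — constant 49.
Stream C: 70, 64, 58, 52 — arithmetic with common difference −6.
Position 15 falls in stream C as its term 5, giving 46.
Position 16 falls in stream A as its term 6, giving 2430.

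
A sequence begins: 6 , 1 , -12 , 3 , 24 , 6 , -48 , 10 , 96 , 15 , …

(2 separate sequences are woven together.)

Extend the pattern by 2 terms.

Positions 1, 3, 5, … form one subsequence and positions 2, 4, 6, … form another.
Stream A is 6, -12, 24, -48, 96, which is a geometric progression (common ratio -2).
Stream B is 1, 3, 6, 10, 15, which is triangular numbers starting at T_1.
Position 11 → stream A, term 6 = -192.
The 12th slot belongs to stream B; its 6th term is 21.

-192, 21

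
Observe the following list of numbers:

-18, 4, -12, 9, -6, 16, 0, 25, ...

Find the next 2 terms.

6, 36

Positions 1, 3, 5, … form one subsequence and positions 2, 4, 6, … form another.
Track A: -18, -12, -6, 0 (arithmetic with common difference +6).
Track B: 4, 9, 16, 25 (consecutive squares n² from n = 2).
Position 9 → track A, term 5 = 6.
The 10th slot belongs to track B; its 5th term is 36.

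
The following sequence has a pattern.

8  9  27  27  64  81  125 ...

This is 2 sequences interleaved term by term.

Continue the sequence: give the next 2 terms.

Taking every 2nd term gives 2 separate tracks.
Track A = 8, 27, 64, 125: perfect cubes starting at 2³.
Track B = 9, 27, 81: successive powers of 3.
The 8th slot belongs to track B; its 4th term is 243.
Term 9 comes from track A (its 5th entry): 216.

243, 216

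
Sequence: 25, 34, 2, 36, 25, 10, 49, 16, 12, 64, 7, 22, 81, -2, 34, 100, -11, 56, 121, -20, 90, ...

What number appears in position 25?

Split by position mod 3: positions 1, 4, 7, … form one track, and each other residue class forms its own.
Subsequence A: 25, 36, 49, 64, 81, 100, 121 (the squares 5², 6², 7², …).
Subsequence B: 34, 25, 16, 7, -2, -11, -20 (subtracting 9 each time).
Subsequence C: 2, 10, 12, 22, 34, 56, 90 (Fibonacci-style (each term is the sum of the two before it)).
The 25th slot belongs to subsequence A; its 9th term is 169.

169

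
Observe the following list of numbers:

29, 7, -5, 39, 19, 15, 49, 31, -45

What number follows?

Split by position mod 3: positions 1, 4, 7, … form one track, and each other residue class forms its own.
Track A: 29, 39, 49 — linear: a_n = 19 + 10·n.
Track B: 7, 19, 31 — arithmetic, step +12.
Track C: -5, 15, -45 — a geometric progression (common ratio -3).
Position 10 falls in track A as its term 4, giving 59.

59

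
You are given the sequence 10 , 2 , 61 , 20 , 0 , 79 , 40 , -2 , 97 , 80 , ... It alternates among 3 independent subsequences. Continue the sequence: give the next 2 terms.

Split by position mod 3 into 3 tracks.
Track A: 10, 20, 40, 80 (a geometric progression (common ratio 2)).
Track B: 2, 0, -2 (subtracting 2 each time).
Track C: 61, 79, 97 (arithmetic with common difference +18).
The 11th slot belongs to track B; its 4th term is -4.
Position 12 falls in track C as its term 4, giving 115.

-4, 115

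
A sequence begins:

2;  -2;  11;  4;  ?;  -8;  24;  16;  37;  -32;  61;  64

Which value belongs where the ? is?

13

Odd-indexed and even-indexed terms follow separate rules.
Track A = 2, 11, ?, 24, 37, 61: each term equals the sum of the previous two.
Track B = -2, 4, -8, 16, -32, 64: geometric, ×-2 each step.
Track A's pattern makes the blank 13.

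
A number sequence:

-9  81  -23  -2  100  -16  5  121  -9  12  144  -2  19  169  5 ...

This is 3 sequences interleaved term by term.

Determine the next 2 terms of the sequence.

26, 196

Taking every 3rd term gives 3 separate tracks.
Stream A: -9, -2, 5, 12, 19 (linear: a_n = -16 + 7·n).
Stream B: 81, 100, 121, 144, 169 (perfect squares starting at 9²).
Stream C: -23, -16, -9, -2, 5 (arithmetic with common difference +7).
Position 16 falls in stream A as its term 6, giving 26.
The 17th slot belongs to stream B; its 6th term is 196.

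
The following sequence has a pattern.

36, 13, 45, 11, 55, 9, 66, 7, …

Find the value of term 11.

Split by position mod 2 into 2 tracks.
Stream A: 36, 45, 55, 66 — the triangular numbers T_8, T_9, ….
Stream B: 13, 11, 9, 7 — subtracting 2 each time.
Position 11 → stream A, term 6 = 91.

91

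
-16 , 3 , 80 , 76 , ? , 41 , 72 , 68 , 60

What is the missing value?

22

The slot pattern repeats as AABB (period 4), so there are 2 interleaved tracks.
Subsequence A: -16, 3, ?, 41, 60 — arithmetic, step +19.
Subsequence B: 80, 76, 72, 68 — linear: a_n = 84 − 4·n.
Filling subsequence A at index 3 by its rule yields 22.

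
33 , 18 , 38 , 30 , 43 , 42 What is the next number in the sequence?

48

Positions 1, 3, 5, … form one subsequence and positions 2, 4, 6, … form another.
Track A: 33, 38, 43. Linear: a_n = 28 + 5·n.
Track B: 18, 30, 42. Arithmetic with common difference +12.
Position 7 falls in track A as its term 4, giving 48.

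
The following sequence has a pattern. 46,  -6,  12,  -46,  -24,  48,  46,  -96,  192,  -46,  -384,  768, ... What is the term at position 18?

The slot pattern repeats as ABB (period 3), so there are 2 interleaved tracks.
Track A: 46, -46, 46, -46 (oscillating between 46 and -46).
Track B: -6, 12, -24, 48, -96, 192, -384, 768 (multiplying by -2 each time).
Position 18 falls in track B as its term 12, giving 12288.

12288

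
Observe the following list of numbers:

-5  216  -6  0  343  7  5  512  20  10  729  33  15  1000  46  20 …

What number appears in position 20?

Split by position mod 3 into 3 tracks.
Subsequence A is -5, 0, 5, 10, 15, 20, which is arithmetic with common difference +5.
Subsequence B is 216, 343, 512, 729, 1000, which is consecutive cubes n³ from n = 6.
Subsequence C is -6, 7, 20, 33, 46, which is arithmetic, step +13.
Term 20 comes from subsequence B (its 7th entry): 1728.

1728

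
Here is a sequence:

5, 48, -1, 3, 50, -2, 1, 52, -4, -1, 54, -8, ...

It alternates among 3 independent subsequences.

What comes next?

-3

The terms cycle through 3 interleaved subsequences.
Track A: 5, 3, 1, -1 — subtracting 2 each time.
Track B: 48, 50, 52, 54 — arithmetic, step +2.
Track C: -1, -2, -4, -8 — geometric with ratio 2.
Term 13 comes from track A (its 5th entry): -3.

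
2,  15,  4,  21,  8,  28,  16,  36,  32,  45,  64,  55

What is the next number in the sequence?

The terms cycle through 2 interleaved subsequences.
Stream A: 2, 4, 8, 16, 32, 64 — multiplying by 2 each time.
Stream B: 15, 21, 28, 36, 45, 55 — triangular numbers starting at T_5.
Term 13 comes from stream A (its 7th entry): 128.

128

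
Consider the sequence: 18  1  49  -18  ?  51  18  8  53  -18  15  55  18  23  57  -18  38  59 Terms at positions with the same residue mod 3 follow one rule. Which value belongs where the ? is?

7

Read the sequence 3 terms at a time; column i is its own pattern.
Subsequence A: 18, -18, 18, -18, 18, -18 (oscillating between 18 and -18).
Subsequence B: 1, ?, 8, 15, 23, 38 (a Fibonacci-like recurrence a_n = a_{n-1} + a_{n-2}).
Subsequence C: 49, 51, 53, 55, 57, 59 (linear: a_n = 47 + 2·n).
The gap is subsequence B's term 2; the rule gives 7.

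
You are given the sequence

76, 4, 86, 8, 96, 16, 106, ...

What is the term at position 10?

The terms cycle through 2 interleaved subsequences.
Track A = 76, 86, 96, 106: linear: a_n = 66 + 10·n.
Track B = 4, 8, 16: powers 2^2, 2^3, 2^4, ….
Position 10 → track B, term 5 = 64.

64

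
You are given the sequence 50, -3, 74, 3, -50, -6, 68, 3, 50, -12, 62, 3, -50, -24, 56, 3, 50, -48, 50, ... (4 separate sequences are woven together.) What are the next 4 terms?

Taking every 4th term gives 4 separate tracks.
Track A = 50, -50, 50, -50, 50: oscillating between 50 and -50.
Track B = -3, -6, -12, -24, -48: multiplying by 2 each time.
Track C = 74, 68, 62, 56, 50: linear: a_n = 80 − 6·n.
Track D = 3, 3, 3, 3: the constant sequence 3.
Position 20 falls in track D as its term 5, giving 3.
The 21st slot belongs to track A; its 6th term is -50.
Position 22 → track B, term 6 = -96.
Position 23 falls in track C as its term 6, giving 44.

3, -50, -96, 44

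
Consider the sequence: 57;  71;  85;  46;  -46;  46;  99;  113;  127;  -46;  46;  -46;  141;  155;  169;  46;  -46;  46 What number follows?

Positions follow the repeating pattern AAABBB; grouping by letter gives 2 tracks.
Subsequence A: 57, 71, 85, 99, 113, 127, 141, 155, 169. Adding 14 each time.
Subsequence B: 46, -46, 46, -46, 46, -46, 46, -46, 46. Alternating ±46.
Position 19 falls in subsequence A as its term 10, giving 183.

183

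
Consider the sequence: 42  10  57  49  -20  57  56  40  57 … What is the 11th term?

-80

Taking every 3rd term gives 3 separate tracks.
Track A: 42, 49, 56 — adding 7 each time.
Track B: 10, -20, 40 — multiplying by -2 each time.
Track C: 57, 57, 57 — constant 57.
Position 11 → track B, term 4 = -80.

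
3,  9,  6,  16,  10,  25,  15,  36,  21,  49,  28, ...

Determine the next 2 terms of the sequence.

64, 36

The terms cycle through 2 interleaved subsequences.
Track A: 3, 6, 10, 15, 21, 28. The triangular numbers T_2, T_3, ….
Track B: 9, 16, 25, 36, 49. Perfect squares starting at 3².
Position 12 falls in track B as its term 6, giving 64.
Term 13 comes from track A (its 7th entry): 36.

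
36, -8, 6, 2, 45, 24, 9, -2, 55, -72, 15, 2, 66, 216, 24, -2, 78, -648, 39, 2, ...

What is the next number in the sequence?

91

Split by position mod 4 into 4 tracks.
Track A: 36, 45, 55, 66, 78 — triangular numbers n(n+1)/2 for n = 8, 9, ….
Track B: -8, 24, -72, 216, -648 — a geometric progression (common ratio -3).
Track C: 6, 9, 15, 24, 39 — Fibonacci-style (each term is the sum of the two before it).
Track D: 2, -2, 2, -2, 2 — alternating ±2.
Position 21 falls in track A as its term 6, giving 91.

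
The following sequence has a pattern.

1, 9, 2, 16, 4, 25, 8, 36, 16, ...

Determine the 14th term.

81

Positions 1, 3, 5, … form one subsequence and positions 2, 4, 6, … form another.
Track A is 1, 2, 4, 8, 16, which is successive powers of 2.
Track B is 9, 16, 25, 36, which is the squares 3², 4², 5², ….
The 14th slot belongs to track B; its 7th term is 81.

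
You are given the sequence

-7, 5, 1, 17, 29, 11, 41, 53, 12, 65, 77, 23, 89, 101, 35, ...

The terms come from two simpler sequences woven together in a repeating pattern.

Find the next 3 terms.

The slot pattern repeats as AAB (period 3), so there are 2 interleaved tracks.
Stream A = -7, 5, 17, 29, 41, 53, 65, 77, 89, 101: arithmetic, step +12.
Stream B = 1, 11, 12, 23, 35: a Fibonacci-like recurrence a_n = a_{n-1} + a_{n-2}.
Position 16 → stream A, term 11 = 113.
Position 17 → stream A, term 12 = 125.
Term 18 comes from stream B (its 6th entry): 58.

113, 125, 58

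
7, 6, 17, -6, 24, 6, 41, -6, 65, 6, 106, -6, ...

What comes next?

Positions 1, 3, 5, … form one subsequence and positions 2, 4, 6, … form another.
Track A: 7, 17, 24, 41, 65, 106 (Fibonacci-style (each term is the sum of the two before it)).
Track B: 6, -6, 6, -6, 6, -6 (the oscillation 6·(−1)^(n+1)).
Position 13 → track A, term 7 = 171.

171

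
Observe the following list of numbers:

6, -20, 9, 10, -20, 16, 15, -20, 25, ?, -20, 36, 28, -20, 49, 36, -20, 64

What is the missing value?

Taking every 3rd term gives 3 separate tracks.
Track A is 6, 10, 15, ?, 28, 36, which is triangular numbers starting at T_3.
Track B is -20, -20, -20, -20, -20, -20, which is constant -20.
Track C is 9, 16, 25, 36, 49, 64, which is consecutive squares n² from n = 3.
The gap is track A's term 4; the rule gives 21.

21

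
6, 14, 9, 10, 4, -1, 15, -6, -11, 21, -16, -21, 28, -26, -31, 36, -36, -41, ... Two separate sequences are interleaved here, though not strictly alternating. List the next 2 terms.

45, -46

Positions follow the repeating pattern ABB; grouping by letter gives 2 tracks.
Track A is 6, 10, 15, 21, 28, 36, which is triangular numbers starting at T_3.
Track B is 14, 9, 4, -1, -6, -11, -16, -21, -26, -31, -36, -41, which is arithmetic, step −5.
Position 19 falls in track A as its term 7, giving 45.
Position 20 falls in track B as its term 13, giving -46.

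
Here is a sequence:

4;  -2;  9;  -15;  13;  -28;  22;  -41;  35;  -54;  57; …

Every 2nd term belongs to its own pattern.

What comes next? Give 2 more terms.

-67, 92

Split by position mod 2 into 2 tracks.
Track A = 4, 9, 13, 22, 35, 57: each term equals the sum of the previous two.
Track B = -2, -15, -28, -41, -54: arithmetic with common difference −13.
Term 12 comes from track B (its 6th entry): -67.
Term 13 comes from track A (its 7th entry): 92.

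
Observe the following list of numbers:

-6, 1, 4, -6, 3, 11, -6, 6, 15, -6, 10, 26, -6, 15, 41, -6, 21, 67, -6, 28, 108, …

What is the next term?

The terms cycle through 3 interleaved subsequences.
Track A: -6, -6, -6, -6, -6, -6, -6. The constant sequence -6.
Track B: 1, 3, 6, 10, 15, 21, 28. Triangular numbers starting at T_1.
Track C: 4, 11, 15, 26, 41, 67, 108. Each term equals the sum of the previous two.
Position 22 falls in track A as its term 8, giving -6.

-6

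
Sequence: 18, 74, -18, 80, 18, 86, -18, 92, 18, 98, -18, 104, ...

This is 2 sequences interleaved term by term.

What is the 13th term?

Taking every 2nd term gives 2 separate tracks.
Stream A is 18, -18, 18, -18, 18, -18, which is the oscillation 18·(−1)^(n+1).
Stream B is 74, 80, 86, 92, 98, 104, which is arithmetic, step +6.
Term 13 comes from stream A (its 7th entry): 18.

18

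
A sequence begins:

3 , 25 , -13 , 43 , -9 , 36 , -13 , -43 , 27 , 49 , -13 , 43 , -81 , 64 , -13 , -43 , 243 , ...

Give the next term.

The terms cycle through 4 interleaved subsequences.
Stream A: 3, -9, 27, -81, 243 (geometric, ×-3 each step).
Stream B: 25, 36, 49, 64 (perfect squares starting at 5²).
Stream C: -13, -13, -13, -13 (constant -13).
Stream D: 43, -43, 43, -43 (alternating ±43).
Position 18 → stream B, term 5 = 81.

81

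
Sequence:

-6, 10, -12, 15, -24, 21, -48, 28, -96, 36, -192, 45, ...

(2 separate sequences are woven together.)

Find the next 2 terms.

Odd-indexed and even-indexed terms follow separate rules.
Subsequence A is -6, -12, -24, -48, -96, -192, which is multiplying by 2 each time.
Subsequence B is 10, 15, 21, 28, 36, 45, which is the triangular numbers T_4, T_5, ….
Term 13 comes from subsequence A (its 7th entry): -384.
The 14th slot belongs to subsequence B; its 7th term is 55.

-384, 55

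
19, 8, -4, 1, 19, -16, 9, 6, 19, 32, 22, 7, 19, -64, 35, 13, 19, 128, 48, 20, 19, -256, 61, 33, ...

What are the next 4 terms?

The terms cycle through 4 interleaved subsequences.
Track A is 19, 19, 19, 19, 19, 19, which is the constant sequence 19.
Track B is 8, -16, 32, -64, 128, -256, which is multiplying by -2 each time.
Track C is -4, 9, 22, 35, 48, 61, which is arithmetic with common difference +13.
Track D is 1, 6, 7, 13, 20, 33, which is a Fibonacci-like recurrence a_n = a_{n-1} + a_{n-2}.
Position 25 falls in track A as its term 7, giving 19.
The 26th slot belongs to track B; its 7th term is 512.
Term 27 comes from track C (its 7th entry): 74.
The 28th slot belongs to track D; its 7th term is 53.

19, 512, 74, 53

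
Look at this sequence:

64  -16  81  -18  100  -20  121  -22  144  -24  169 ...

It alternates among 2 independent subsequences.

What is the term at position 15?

225

The terms cycle through 2 interleaved subsequences.
Track A = 64, 81, 100, 121, 144, 169: the squares 8², 9², 10², ….
Track B = -16, -18, -20, -22, -24: subtracting 2 each time.
The 15th slot belongs to track A; its 8th term is 225.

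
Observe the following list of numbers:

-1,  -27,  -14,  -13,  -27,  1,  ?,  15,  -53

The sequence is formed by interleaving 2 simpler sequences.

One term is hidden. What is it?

Taking every 2nd term gives 2 separate tracks.
Subsequence A: -1, -14, -27, ?, -53 (arithmetic with common difference −13).
Subsequence B: -27, -13, 1, 15 (arithmetic with common difference +14).
Subsequence A's pattern makes the blank -40.

-40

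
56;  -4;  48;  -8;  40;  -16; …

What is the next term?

Split by position mod 2 into 2 tracks.
Subsequence A: 56, 48, 40 (arithmetic with common difference −8).
Subsequence B: -4, -8, -16 (multiplying by 2 each time).
Position 7 → subsequence A, term 4 = 32.

32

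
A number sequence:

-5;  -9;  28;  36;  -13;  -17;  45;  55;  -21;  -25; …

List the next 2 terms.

66, 78

Reading positions in blocks of 4 reveals the pattern AABB — 2 tracks woven together.
Track A: -5, -9, -13, -17, -21, -25. Subtracting 4 each time.
Track B: 28, 36, 45, 55. Triangular numbers starting at T_7.
Term 11 comes from track B (its 5th entry): 66.
Position 12 → track B, term 6 = 78.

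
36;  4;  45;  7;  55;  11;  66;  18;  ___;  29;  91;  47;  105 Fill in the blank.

78

Odd-indexed and even-indexed terms follow separate rules.
Track A: 36, 45, 55, 66, ?, 91, 105 — triangular numbers n(n+1)/2 for n = 8, 9, ….
Track B: 4, 7, 11, 18, 29, 47 — each term equals the sum of the previous two.
Track A's pattern makes the blank 78.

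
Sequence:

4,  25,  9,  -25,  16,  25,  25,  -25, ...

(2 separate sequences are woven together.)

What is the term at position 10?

Split by position mod 2 into 2 tracks.
Subsequence A: 4, 9, 16, 25. Perfect squares starting at 2².
Subsequence B: 25, -25, 25, -25. Alternating ±25.
Position 10 → subsequence B, term 5 = 25.

25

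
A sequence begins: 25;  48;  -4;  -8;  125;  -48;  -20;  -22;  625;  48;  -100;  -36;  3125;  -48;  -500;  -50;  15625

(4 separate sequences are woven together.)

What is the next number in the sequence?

The terms cycle through 4 interleaved subsequences.
Track A: 25, 125, 625, 3125, 15625. Powers 5^2, 5^3, 5^4, ….
Track B: 48, -48, 48, -48. The oscillation 48·(−1)^(n+1).
Track C: -4, -20, -100, -500. A geometric progression (common ratio 5).
Track D: -8, -22, -36, -50. Linear: a_n = 6 − 14·n.
The 18th slot belongs to track B; its 5th term is 48.

48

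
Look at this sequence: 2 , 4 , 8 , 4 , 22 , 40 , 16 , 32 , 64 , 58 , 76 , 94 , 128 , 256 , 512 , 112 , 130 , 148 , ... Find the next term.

Positions follow the repeating pattern AAABBB; grouping by letter gives 2 tracks.
Subsequence A: 2, 4, 8, 16, 32, 64, 128, 256, 512 — successive powers of 2.
Subsequence B: 4, 22, 40, 58, 76, 94, 112, 130, 148 — arithmetic with common difference +18.
Term 19 comes from subsequence A (its 10th entry): 1024.

1024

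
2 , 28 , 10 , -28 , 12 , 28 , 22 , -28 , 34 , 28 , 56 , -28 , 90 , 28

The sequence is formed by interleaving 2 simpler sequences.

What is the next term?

146

Positions 1, 3, 5, … form one subsequence and positions 2, 4, 6, … form another.
Track A: 2, 10, 12, 22, 34, 56, 90. A Fibonacci-like recurrence a_n = a_{n-1} + a_{n-2}.
Track B: 28, -28, 28, -28, 28, -28, 28. The oscillation 28·(−1)^(n+1).
The 15th slot belongs to track A; its 8th term is 146.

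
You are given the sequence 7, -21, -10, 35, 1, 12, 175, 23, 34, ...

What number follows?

875

Positions follow the repeating pattern ABB; grouping by letter gives 2 tracks.
Track A: 7, 35, 175 — a geometric progression (common ratio 5).
Track B: -21, -10, 1, 12, 23, 34 — arithmetic, step +11.
The 10th slot belongs to track A; its 4th term is 875.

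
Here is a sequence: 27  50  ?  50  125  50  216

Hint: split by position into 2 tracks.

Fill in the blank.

64

Positions 1, 3, 5, … form one subsequence and positions 2, 4, 6, … form another.
Track A = 27, ?, 125, 216: consecutive cubes n³ from n = 3.
Track B = 50, 50, 50: constant 50.
Filling track A at index 2 by its rule yields 64.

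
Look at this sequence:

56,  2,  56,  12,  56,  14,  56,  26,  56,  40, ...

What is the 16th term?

172

Odd-indexed and even-indexed terms follow separate rules.
Stream A is 56, 56, 56, 56, 56, which is always 56.
Stream B is 2, 12, 14, 26, 40, which is Fibonacci-style (each term is the sum of the two before it).
The 16th slot belongs to stream B; its 8th term is 172.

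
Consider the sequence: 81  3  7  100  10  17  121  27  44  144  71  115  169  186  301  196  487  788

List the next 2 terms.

Positions follow the repeating pattern ABB; grouping by letter gives 2 tracks.
Subsequence A: 81, 100, 121, 144, 169, 196 (consecutive squares n² from n = 9).
Subsequence B: 3, 7, 10, 17, 27, 44, 71, 115, 186, 301, 487, 788 (a Fibonacci-like recurrence a_n = a_{n-1} + a_{n-2}).
Term 19 comes from subsequence A (its 7th entry): 225.
Term 20 comes from subsequence B (its 13th entry): 1275.

225, 1275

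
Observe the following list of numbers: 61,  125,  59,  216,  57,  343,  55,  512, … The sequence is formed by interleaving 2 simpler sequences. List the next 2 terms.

Taking every 2nd term gives 2 separate tracks.
Subsequence A: 61, 59, 57, 55. Arithmetic with common difference −2.
Subsequence B: 125, 216, 343, 512. The cubes 5³, 6³, 7³, ….
Position 9 → subsequence A, term 5 = 53.
Position 10 → subsequence B, term 5 = 729.

53, 729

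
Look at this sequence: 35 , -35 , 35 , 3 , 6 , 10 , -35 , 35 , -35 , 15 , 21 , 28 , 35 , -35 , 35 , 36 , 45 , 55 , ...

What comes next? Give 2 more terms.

-35, 35

Positions follow the repeating pattern AAABBB; grouping by letter gives 2 tracks.
Subsequence A is 35, -35, 35, -35, 35, -35, 35, -35, 35, which is alternating ±35.
Subsequence B is 3, 6, 10, 15, 21, 28, 36, 45, 55, which is triangular numbers n(n+1)/2 for n = 2, 3, ….
Position 19 → subsequence A, term 10 = -35.
Term 20 comes from subsequence A (its 11th entry): 35.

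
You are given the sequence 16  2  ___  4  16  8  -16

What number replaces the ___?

Odd-indexed and even-indexed terms follow separate rules.
Subsequence A: 16, ?, 16, -16. Alternating ±16.
Subsequence B: 2, 4, 8. Powers of 2.
The gap is subsequence A's term 2; the rule gives -16.

-16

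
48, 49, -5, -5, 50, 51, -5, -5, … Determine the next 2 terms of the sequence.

Reading positions in blocks of 4 reveals the pattern AABB — 2 tracks woven together.
Subsequence A is 48, 49, 50, 51, which is arithmetic, step +1.
Subsequence B is -5, -5, -5, -5, which is always -5.
Position 9 → subsequence A, term 5 = 52.
Position 10 falls in subsequence A as its term 6, giving 53.

52, 53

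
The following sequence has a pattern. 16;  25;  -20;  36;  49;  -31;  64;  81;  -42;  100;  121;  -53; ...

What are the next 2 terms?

144, 169

Positions follow the repeating pattern AAB; grouping by letter gives 2 tracks.
Stream A: 16, 25, 36, 49, 64, 81, 100, 121 (perfect squares starting at 4²).
Stream B: -20, -31, -42, -53 (linear: a_n = -9 − 11·n).
Position 13 falls in stream A as its term 9, giving 144.
Position 14 falls in stream A as its term 10, giving 169.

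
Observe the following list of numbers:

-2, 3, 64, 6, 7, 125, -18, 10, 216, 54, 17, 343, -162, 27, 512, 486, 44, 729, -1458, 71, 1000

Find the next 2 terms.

4374, 115

The terms cycle through 3 interleaved subsequences.
Track A: -2, 6, -18, 54, -162, 486, -1458 (geometric with ratio -3).
Track B: 3, 7, 10, 17, 27, 44, 71 (a Fibonacci-like recurrence a_n = a_{n-1} + a_{n-2}).
Track C: 64, 125, 216, 343, 512, 729, 1000 (the cubes 4³, 5³, 6³, …).
Position 22 falls in track A as its term 8, giving 4374.
Position 23 → track B, term 8 = 115.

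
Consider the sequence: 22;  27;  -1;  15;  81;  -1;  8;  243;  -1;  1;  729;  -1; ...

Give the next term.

The terms cycle through 3 interleaved subsequences.
Track A: 22, 15, 8, 1 — linear: a_n = 29 − 7·n.
Track B: 27, 81, 243, 729 — powers 3^3, 3^4, 3^5, ….
Track C: -1, -1, -1, -1 — the constant sequence -1.
Term 13 comes from track A (its 5th entry): -6.

-6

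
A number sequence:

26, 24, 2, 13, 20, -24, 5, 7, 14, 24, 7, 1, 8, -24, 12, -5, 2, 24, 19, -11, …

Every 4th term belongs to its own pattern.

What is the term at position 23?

31

Read the sequence 4 terms at a time; column i is its own pattern.
Stream A is 26, 20, 14, 8, 2, which is arithmetic with common difference −6.
Stream B is 24, -24, 24, -24, 24, which is oscillating between 24 and -24.
Stream C is 2, 5, 7, 12, 19, which is Fibonacci-style (each term is the sum of the two before it).
Stream D is 13, 7, 1, -5, -11, which is arithmetic with common difference −6.
Term 23 comes from stream C (its 6th entry): 31.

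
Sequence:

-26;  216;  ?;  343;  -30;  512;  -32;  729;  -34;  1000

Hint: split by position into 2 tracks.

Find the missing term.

-28

Taking every 2nd term gives 2 separate tracks.
Subsequence A = -26, ?, -30, -32, -34: arithmetic, step −2.
Subsequence B = 216, 343, 512, 729, 1000: the cubes 6³, 7³, 8³, ….
Subsequence A's pattern makes the blank -28.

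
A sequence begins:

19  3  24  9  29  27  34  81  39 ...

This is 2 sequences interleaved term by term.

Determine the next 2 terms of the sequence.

Odd-indexed and even-indexed terms follow separate rules.
Subsequence A is 19, 24, 29, 34, 39, which is linear: a_n = 14 + 5·n.
Subsequence B is 3, 9, 27, 81, which is successive powers of 3.
Position 10 → subsequence B, term 5 = 243.
Position 11 falls in subsequence A as its term 6, giving 44.

243, 44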